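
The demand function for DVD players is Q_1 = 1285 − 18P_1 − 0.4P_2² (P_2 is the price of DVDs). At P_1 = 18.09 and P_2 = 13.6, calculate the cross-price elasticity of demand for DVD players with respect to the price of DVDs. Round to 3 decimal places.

-0.167

At P_1 = 18.09 and P_2 = 13.6: Q_1 = 885.396.
∂Q_1/∂P_2 = -0.8P_2 = -0.8(13.6) = -10.8800.
ε = (∂Q_1/∂P_2)(P_2/Q_1) = -10.8800 × (13.6/885.396) ≈ -0.167.
ε < 0: complements.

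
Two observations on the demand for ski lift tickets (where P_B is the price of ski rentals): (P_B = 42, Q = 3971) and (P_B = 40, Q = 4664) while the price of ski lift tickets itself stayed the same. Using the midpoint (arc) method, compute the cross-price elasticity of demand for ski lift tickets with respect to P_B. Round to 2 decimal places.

ΔQ_A = 4664 − 3971 = 693; ΔP_B = 40 − 42 = -2.
Midpoints: Q̄_A = 4317.5, P̄_B = 41.00.
ε = (ΔQ_A/Q̄_A)/(ΔP_B/P̄_B) = (693/4317.5)/(-2/41.00) ≈ -3.29.
ε < 0: ski lift tickets and ski rentals are complements.

-3.29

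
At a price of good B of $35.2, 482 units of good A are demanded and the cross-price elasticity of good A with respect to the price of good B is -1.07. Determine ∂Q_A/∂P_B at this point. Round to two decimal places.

ε = (∂Q_A/∂P_B)·(P_B/Q_A) ⇒ ∂Q_A/∂P_B = ε·Q_A/P_B = -1.07 × 482/35.2 ≈ -14.65.

-14.65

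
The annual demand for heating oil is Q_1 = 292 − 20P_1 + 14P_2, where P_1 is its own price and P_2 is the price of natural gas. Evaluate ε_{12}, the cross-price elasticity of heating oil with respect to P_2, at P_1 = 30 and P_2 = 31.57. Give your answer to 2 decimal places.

3.30

At P_1 = 30 and P_2 = 31.57: Q_1 = 133.98.
∂Q_1/∂P_2 = 14.
ε = (∂Q_1/∂P_2)(P_2/Q_1) = 14 × (31.57/133.98) ≈ 3.30.
Since ε > 0, heating oil and natural gas are substitutes.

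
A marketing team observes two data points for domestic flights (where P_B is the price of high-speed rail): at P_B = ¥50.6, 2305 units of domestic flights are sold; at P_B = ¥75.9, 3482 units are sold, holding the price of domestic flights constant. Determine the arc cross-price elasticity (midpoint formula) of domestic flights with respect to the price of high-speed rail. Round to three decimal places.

ΔQ_A = 3482 − 2305 = 1177; ΔP_B = 75.9 − 50.6 = 25.3.
Midpoints: Q̄_A = 2893.5, P̄_B = 63.25.
ε = (ΔQ_A/Q̄_A)/(ΔP_B/P̄_B) = (1177/2893.5)/(25.3/63.25) ≈ 1.017.
ε > 0: domestic flights and high-speed rail are substitutes.

1.017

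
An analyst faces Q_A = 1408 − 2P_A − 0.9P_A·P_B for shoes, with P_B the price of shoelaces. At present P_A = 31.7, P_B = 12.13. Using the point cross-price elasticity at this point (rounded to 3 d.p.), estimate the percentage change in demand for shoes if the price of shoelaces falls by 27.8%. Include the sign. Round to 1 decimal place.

9.6%

At P_A = 31.7, P_B = 12.13: Q_A = 998.531.
∂Q_A/∂P_B = -0.9P_A = -28.5300.
ε = (∂Q_A/∂P_B)(P_B/Q_A) = -28.5300 × 12.13/998.531 ≈ -0.347.
%ΔQ_A ≈ ε × %ΔP_B = -0.347 × (-27.8%) = 9.6%.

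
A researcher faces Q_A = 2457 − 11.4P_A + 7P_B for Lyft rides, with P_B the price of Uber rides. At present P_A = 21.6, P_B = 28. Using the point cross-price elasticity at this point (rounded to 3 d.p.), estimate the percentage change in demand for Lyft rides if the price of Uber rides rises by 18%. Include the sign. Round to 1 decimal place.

At P_A = 21.6, P_B = 28: Q_A = 2406.76.
∂Q_A/∂P_B = 7.
ε = (∂Q_A/∂P_B)(P_B/Q_A) = 7.0000 × 28/2406.76 ≈ 0.081.
%ΔQ_A ≈ ε × %ΔP_B = 0.081 × (18%) = 1.5%.

1.5%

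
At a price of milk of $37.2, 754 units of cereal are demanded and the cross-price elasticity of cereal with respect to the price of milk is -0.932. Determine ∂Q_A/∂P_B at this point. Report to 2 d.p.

-18.89

ε = (∂Q_A/∂P_B)·(P_B/Q_A) ⇒ ∂Q_A/∂P_B = ε·Q_A/P_B = -0.932 × 754/37.2 ≈ -18.89.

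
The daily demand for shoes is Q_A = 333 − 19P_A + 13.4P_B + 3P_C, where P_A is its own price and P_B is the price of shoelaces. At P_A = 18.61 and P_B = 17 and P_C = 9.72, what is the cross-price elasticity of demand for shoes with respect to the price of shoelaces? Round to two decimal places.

0.96

At P_A = 18.61 and P_B = 17 and P_C = 9.72: Q_A = 236.37.
∂Q_A/∂P_B = 13.4.
ε = (∂Q_A/∂P_B)(P_B/Q_A) = 13.4 × (17/236.37) ≈ 0.96.
Since ε > 0, shoes and shoelaces are substitutes.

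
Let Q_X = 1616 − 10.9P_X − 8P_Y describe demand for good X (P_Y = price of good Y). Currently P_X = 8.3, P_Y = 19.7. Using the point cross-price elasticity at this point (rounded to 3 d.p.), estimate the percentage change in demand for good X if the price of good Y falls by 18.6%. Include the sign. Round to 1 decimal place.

At P_X = 8.3, P_Y = 19.7: Q_X = 1367.93.
∂Q_X/∂P_Y = -8.
ε = (∂Q_X/∂P_Y)(P_Y/Q_X) = -8.0000 × 19.7/1367.93 ≈ -0.115.
%ΔQ_X ≈ ε × %ΔP_Y = -0.115 × (-18.6%) = 2.1%.

2.1%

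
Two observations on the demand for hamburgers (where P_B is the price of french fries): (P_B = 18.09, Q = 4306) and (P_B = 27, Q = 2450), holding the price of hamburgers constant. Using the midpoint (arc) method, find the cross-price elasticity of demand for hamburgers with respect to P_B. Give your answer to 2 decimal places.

-1.39

ΔQ_A = 2450 − 4306 = -1856; ΔP_B = 27 − 18.09 = 8.91.
Midpoints: Q̄_A = 3378.0, P̄_B = 22.55.
ε = (ΔQ_A/Q̄_A)/(ΔP_B/P̄_B) = (-1856/3378.0)/(8.91/22.55) ≈ -1.39.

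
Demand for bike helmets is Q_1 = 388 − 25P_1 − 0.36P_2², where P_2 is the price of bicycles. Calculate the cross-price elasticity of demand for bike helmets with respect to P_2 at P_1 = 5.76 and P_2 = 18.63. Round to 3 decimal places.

-2.099

At P_1 = 5.76 and P_2 = 18.63: Q_1 = 119.052.
∂Q_1/∂P_2 = -0.72P_2 = -0.72(18.63) = -13.4136.
ε = (∂Q_1/∂P_2)(P_2/Q_1) = -13.4136 × (18.63/119.052) ≈ -2.099.
ε < 0: complements.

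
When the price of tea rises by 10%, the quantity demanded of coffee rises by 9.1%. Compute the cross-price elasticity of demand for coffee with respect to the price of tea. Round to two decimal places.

ε = (%ΔQ of coffee) / (%ΔP of tea) = (9.1%) / (10%) ≈ 0.91.

0.91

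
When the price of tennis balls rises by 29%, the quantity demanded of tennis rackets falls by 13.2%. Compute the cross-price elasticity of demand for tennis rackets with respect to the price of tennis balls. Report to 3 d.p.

ε = (%ΔQ of tennis rackets) / (%ΔP of tennis balls) = (-13.2%) / (29%) ≈ -0.455.

-0.455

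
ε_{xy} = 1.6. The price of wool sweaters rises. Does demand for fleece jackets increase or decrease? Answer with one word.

ε > 0 and the price of wool sweaters rises, so the quantity of fleece jackets moves in the same direction: it increases.

increase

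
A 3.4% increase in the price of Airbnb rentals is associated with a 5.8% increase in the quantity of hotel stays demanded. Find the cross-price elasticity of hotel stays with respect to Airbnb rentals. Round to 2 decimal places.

1.71

ε = (%ΔQ of hotel stays) / (%ΔP of Airbnb rentals) = (5.8%) / (3.4%) ≈ 1.71.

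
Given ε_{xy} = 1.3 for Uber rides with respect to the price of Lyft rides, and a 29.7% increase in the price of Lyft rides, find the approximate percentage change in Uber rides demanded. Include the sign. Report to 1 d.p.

38.6%

%ΔQ ≈ ε × %ΔP of Lyft rides = 1.3 × (29.7%) = 38.6%.
Demand for Uber rides rises by about 38.6%.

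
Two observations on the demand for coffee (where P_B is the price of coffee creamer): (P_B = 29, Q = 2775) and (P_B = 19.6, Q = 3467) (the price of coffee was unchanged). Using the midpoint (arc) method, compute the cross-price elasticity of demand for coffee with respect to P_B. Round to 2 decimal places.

ΔQ_A = 3467 − 2775 = 692; ΔP_B = 19.6 − 29 = -9.4.
Midpoints: Q̄_A = 3121.0, P̄_B = 24.30.
ε = (ΔQ_A/Q̄_A)/(ΔP_B/P̄_B) = (692/3121.0)/(-9.4/24.30) ≈ -0.57.
ε < 0: coffee and coffee creamer are complements.

-0.57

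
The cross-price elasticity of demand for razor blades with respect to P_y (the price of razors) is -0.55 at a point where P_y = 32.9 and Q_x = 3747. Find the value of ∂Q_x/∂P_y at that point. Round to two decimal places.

-62.64

ε = (∂Q_x/∂P_y)·(P_y/Q_x) ⇒ ∂Q_x/∂P_y = ε·Q_x/P_y = -0.55 × 3747/32.9 ≈ -62.64.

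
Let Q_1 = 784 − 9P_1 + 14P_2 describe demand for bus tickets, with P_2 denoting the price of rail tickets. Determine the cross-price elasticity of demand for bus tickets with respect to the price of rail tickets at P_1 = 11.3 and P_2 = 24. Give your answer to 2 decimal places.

At P_1 = 11.3 and P_2 = 24: Q_1 = 1018.3.
∂Q_1/∂P_2 = 14.
ε = (∂Q_1/∂P_2)(P_2/Q_1) = 14 × (24/1018.3) ≈ 0.33.
Since ε > 0, bus tickets and rail tickets are substitutes.

0.33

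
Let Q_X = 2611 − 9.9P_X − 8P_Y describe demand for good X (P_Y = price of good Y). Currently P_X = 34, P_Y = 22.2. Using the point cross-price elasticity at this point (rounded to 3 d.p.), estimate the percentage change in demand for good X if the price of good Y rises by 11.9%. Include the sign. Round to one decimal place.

At P_X = 34, P_Y = 22.2: Q_X = 2096.8.
∂Q_X/∂P_Y = -8.
ε = (∂Q_X/∂P_Y)(P_Y/Q_X) = -8.0000 × 22.2/2096.8 ≈ -0.085.
%ΔQ_X ≈ ε × %ΔP_Y = -0.085 × (11.9%) = -1.0%.

-1.0%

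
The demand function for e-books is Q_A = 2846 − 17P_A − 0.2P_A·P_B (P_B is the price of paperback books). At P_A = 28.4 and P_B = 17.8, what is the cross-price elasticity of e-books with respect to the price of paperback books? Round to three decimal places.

-0.045

At P_A = 28.4 and P_B = 17.8: Q_A = 2262.096.
∂Q_A/∂P_B = -0.2P_A = -0.2(28.4) = -5.6800.
ε = (∂Q_A/∂P_B)(P_B/Q_A) = -5.6800 × (17.8/2262.096) ≈ -0.045.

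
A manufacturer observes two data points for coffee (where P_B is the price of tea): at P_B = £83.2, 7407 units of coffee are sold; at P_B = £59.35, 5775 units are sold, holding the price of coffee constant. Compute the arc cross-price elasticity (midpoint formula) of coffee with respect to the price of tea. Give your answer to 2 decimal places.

0.74

ΔQ_A = 5775 − 7407 = -1632; ΔP_B = 59.35 − 83.2 = -23.85.
Midpoints: Q̄_A = 6591.0, P̄_B = 71.28.
ε = (ΔQ_A/Q̄_A)/(ΔP_B/P̄_B) = (-1632/6591.0)/(-23.85/71.28) ≈ 0.74.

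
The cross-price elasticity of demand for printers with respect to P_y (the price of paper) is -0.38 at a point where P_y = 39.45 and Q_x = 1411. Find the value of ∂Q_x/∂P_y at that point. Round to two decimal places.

ε = (∂Q_x/∂P_y)·(P_y/Q_x) ⇒ ∂Q_x/∂P_y = ε·Q_x/P_y = -0.38 × 1411/39.45 ≈ -13.59.

-13.59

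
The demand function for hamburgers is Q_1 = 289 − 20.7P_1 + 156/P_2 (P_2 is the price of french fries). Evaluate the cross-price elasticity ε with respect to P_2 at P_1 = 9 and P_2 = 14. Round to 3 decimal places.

-0.098

At P_1 = 9 and P_2 = 14: Q_1 = 113.843.
∂Q_1/∂P_2 = −156/P_2² = -0.7959.
ε = (∂Q_1/∂P_2)(P_2/Q_1) = -0.7959 × (14/113.843) ≈ -0.098.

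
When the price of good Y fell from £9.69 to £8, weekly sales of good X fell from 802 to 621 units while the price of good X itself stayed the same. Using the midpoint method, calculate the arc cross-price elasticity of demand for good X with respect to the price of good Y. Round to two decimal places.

1.33

ΔQ_X = 621 − 802 = -181; ΔP_Y = 8 − 9.69 = -1.69.
Midpoints: Q̄_X = 711.5, P̄_Y = 8.84.
ε = (ΔQ_X/Q̄_X)/(ΔP_Y/P̄_Y) = (-181/711.5)/(-1.69/8.84) ≈ 1.33.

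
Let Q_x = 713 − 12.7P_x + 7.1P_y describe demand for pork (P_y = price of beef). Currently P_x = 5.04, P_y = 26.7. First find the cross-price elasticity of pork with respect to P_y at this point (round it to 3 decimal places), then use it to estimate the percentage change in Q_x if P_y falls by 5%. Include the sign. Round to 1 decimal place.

-1.1%

At P_x = 5.04, P_y = 26.7: Q_x = 838.562.
∂Q_x/∂P_y = 7.1.
ε = (∂Q_x/∂P_y)(P_y/Q_x) = 7.1000 × 26.7/838.562 ≈ 0.226.
%ΔQ_x ≈ ε × %ΔP_y = 0.226 × (-5%) = -1.1%.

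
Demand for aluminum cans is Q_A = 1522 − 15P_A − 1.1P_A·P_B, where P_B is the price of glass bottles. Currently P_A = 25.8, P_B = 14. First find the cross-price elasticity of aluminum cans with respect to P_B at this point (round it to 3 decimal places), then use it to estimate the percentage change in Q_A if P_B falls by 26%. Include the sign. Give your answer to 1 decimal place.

At P_A = 25.8, P_B = 14: Q_A = 737.68.
∂Q_A/∂P_B = -1.1P_A = -28.3800.
ε = (∂Q_A/∂P_B)(P_B/Q_A) = -28.3800 × 14/737.68 ≈ -0.539.
%ΔQ_A ≈ ε × %ΔP_B = -0.539 × (-26%) = 14.0%.

14.0%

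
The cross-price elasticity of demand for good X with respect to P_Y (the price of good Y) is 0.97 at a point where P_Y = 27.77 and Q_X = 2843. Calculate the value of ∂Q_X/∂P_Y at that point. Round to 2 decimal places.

99.31

ε = (∂Q_X/∂P_Y)·(P_Y/Q_X) ⇒ ∂Q_X/∂P_Y = ε·Q_X/P_Y = 0.97 × 2843/27.77 ≈ 99.31.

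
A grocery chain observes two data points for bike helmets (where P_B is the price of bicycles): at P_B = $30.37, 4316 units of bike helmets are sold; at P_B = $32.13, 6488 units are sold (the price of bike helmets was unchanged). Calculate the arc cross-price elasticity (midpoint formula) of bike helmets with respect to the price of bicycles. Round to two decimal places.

ΔQ_A = 6488 − 4316 = 2172; ΔP_B = 32.13 − 30.37 = 1.76.
Midpoints: Q̄_A = 5402.0, P̄_B = 31.25.
ε = (ΔQ_A/Q̄_A)/(ΔP_B/P̄_B) = (2172/5402.0)/(1.76/31.25) ≈ 7.14.
ε > 0: bike helmets and bicycles are substitutes.

7.14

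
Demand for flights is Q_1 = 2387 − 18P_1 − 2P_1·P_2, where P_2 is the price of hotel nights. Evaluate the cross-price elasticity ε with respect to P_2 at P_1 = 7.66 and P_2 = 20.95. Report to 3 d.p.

At P_1 = 7.66 and P_2 = 20.95: Q_1 = 1928.166.
∂Q_1/∂P_2 = -2P_1 = -2(7.66) = -15.3200.
ε = (∂Q_1/∂P_2)(P_2/Q_1) = -15.3200 × (20.95/1928.166) ≈ -0.166.
ε < 0: complements.

-0.166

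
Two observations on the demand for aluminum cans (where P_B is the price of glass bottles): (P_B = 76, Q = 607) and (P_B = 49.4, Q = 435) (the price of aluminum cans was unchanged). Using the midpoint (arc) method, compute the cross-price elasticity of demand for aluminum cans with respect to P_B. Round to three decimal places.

0.778

ΔQ_A = 435 − 607 = -172; ΔP_B = 49.4 − 76 = -26.6.
Midpoints: Q̄_A = 521.0, P̄_B = 62.70.
ε = (ΔQ_A/Q̄_A)/(ΔP_B/P̄_B) = (-172/521.0)/(-26.6/62.70) ≈ 0.778.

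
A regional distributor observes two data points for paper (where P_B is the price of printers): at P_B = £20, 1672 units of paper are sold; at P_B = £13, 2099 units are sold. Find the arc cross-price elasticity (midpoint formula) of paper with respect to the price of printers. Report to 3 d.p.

ΔQ_A = 2099 − 1672 = 427; ΔP_B = 13 − 20 = -7.
Midpoints: Q̄_A = 1885.5, P̄_B = 16.50.
ε = (ΔQ_A/Q̄_A)/(ΔP_B/P̄_B) = (427/1885.5)/(-7/16.50) ≈ -0.534.

-0.534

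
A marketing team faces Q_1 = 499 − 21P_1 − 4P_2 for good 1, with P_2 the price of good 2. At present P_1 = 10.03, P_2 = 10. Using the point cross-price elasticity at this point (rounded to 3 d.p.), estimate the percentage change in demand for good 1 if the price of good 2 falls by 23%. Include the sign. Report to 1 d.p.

3.7%

At P_1 = 10.03, P_2 = 10: Q_1 = 248.37.
∂Q_1/∂P_2 = -4.
ε = (∂Q_1/∂P_2)(P_2/Q_1) = -4.0000 × 10/248.37 ≈ -0.161.
%ΔQ_1 ≈ ε × %ΔP_2 = -0.161 × (-23%) = 3.7%.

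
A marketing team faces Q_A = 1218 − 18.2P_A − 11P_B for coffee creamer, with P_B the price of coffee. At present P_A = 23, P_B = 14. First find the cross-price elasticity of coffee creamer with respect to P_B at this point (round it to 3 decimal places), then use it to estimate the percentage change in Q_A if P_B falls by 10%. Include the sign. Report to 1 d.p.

At P_A = 23, P_B = 14: Q_A = 645.4.
∂Q_A/∂P_B = -11.
ε = (∂Q_A/∂P_B)(P_B/Q_A) = -11.0000 × 14/645.4 ≈ -0.239.
%ΔQ_A ≈ ε × %ΔP_B = -0.239 × (-10%) = 2.4%.

2.4%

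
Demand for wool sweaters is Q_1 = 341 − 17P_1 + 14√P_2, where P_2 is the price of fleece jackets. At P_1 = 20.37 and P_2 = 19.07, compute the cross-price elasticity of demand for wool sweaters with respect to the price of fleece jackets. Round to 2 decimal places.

0.55

At P_1 = 20.37 and P_2 = 19.07: Q_1 = 55.847.
∂Q_1/∂P_2 = 14/(2√P_2) = 14/(2√19.07) = 1.6030.
ε = (∂Q_1/∂P_2)(P_2/Q_1) = 1.6030 × (19.07/55.847) ≈ 0.55.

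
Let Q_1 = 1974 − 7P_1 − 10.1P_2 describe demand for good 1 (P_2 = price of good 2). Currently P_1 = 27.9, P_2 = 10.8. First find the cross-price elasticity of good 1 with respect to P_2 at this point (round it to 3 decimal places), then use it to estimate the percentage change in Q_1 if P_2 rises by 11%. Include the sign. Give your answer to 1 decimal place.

At P_1 = 27.9, P_2 = 10.8: Q_1 = 1669.62.
∂Q_1/∂P_2 = -10.1.
ε = (∂Q_1/∂P_2)(P_2/Q_1) = -10.1000 × 10.8/1669.62 ≈ -0.065.
%ΔQ_1 ≈ ε × %ΔP_2 = -0.065 × (11%) = -0.7%.

-0.7%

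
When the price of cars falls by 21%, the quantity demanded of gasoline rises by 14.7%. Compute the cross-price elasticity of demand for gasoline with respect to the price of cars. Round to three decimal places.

-0.700

ε = (%ΔQ of gasoline) / (%ΔP of cars) = (14.7%) / (-21%) ≈ -0.700.
Negative cross-price elasticity: complements.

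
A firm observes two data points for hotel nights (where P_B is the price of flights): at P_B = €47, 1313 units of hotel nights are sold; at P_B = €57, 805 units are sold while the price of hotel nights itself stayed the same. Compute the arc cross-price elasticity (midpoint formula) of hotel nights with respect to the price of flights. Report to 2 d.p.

ΔQ_A = 805 − 1313 = -508; ΔP_B = 57 − 47 = 10.
Midpoints: Q̄_A = 1059.0, P̄_B = 52.00.
ε = (ΔQ_A/Q̄_A)/(ΔP_B/P̄_B) = (-508/1059.0)/(10/52.00) ≈ -2.49.

-2.49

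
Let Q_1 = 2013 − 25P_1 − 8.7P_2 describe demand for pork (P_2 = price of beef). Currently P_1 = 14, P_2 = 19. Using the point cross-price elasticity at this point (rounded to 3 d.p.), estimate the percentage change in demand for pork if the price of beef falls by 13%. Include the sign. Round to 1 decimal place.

1.4%

At P_1 = 14, P_2 = 19: Q_1 = 1497.7.
∂Q_1/∂P_2 = -8.7.
ε = (∂Q_1/∂P_2)(P_2/Q_1) = -8.7000 × 19/1497.7 ≈ -0.110.
%ΔQ_1 ≈ ε × %ΔP_2 = -0.110 × (-13%) = 1.4%.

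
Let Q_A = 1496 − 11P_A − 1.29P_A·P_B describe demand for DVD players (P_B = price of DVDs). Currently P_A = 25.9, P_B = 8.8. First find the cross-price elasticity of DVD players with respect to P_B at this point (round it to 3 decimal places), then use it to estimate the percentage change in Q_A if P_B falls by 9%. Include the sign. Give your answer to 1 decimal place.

2.9%

At P_A = 25.9, P_B = 8.8: Q_A = 917.083.
∂Q_A/∂P_B = -1.29P_A = -33.4110.
ε = (∂Q_A/∂P_B)(P_B/Q_A) = -33.4110 × 8.8/917.083 ≈ -0.321.
%ΔQ_A ≈ ε × %ΔP_B = -0.321 × (-9%) = 2.9%.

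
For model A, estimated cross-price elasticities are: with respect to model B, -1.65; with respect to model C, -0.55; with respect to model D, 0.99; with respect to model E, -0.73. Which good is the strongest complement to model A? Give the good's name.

Complements have ε < 0. The most negative value is -1.65 (model B).

model B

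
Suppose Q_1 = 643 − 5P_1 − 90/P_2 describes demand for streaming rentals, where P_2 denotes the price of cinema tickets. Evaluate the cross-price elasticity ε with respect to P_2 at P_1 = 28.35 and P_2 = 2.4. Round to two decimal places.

At P_1 = 28.35 and P_2 = 2.4: Q_1 = 463.75.
∂Q_1/∂P_2 = 90/P_2² = 15.6250.
ε = (∂Q_1/∂P_2)(P_2/Q_1) = 15.6250 × (2.4/463.75) ≈ 0.08.
ε > 0: substitutes.

0.08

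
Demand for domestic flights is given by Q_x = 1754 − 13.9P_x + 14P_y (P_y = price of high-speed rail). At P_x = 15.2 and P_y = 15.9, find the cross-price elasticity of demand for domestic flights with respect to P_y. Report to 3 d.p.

At P_x = 15.2 and P_y = 15.9: Q_x = 1765.32.
∂Q_x/∂P_y = 14.
ε = (∂Q_x/∂P_y)(P_y/Q_x) = 14 × (15.9/1765.32) ≈ 0.126.
Since ε > 0, domestic flights and high-speed rail are substitutes.

0.126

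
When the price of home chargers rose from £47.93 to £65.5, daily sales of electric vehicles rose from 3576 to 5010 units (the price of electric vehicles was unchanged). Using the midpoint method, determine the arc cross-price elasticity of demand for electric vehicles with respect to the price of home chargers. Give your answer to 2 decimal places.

1.08

ΔQ_A = 5010 − 3576 = 1434; ΔP_B = 65.5 − 47.93 = 17.57.
Midpoints: Q̄_A = 4293.0, P̄_B = 56.72.
ε = (ΔQ_A/Q̄_A)/(ΔP_B/P̄_B) = (1434/4293.0)/(17.57/56.72) ≈ 1.08.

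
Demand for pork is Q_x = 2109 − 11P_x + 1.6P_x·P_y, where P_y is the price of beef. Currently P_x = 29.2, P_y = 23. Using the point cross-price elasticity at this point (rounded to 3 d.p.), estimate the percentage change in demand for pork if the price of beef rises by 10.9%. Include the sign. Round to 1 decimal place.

At P_x = 29.2, P_y = 23: Q_x = 2862.36.
∂Q_x/∂P_y = 1.6P_x = 46.7200.
ε = (∂Q_x/∂P_y)(P_y/Q_x) = 46.7200 × 23/2862.36 ≈ 0.375.
%ΔQ_x ≈ ε × %ΔP_y = 0.375 × (10.9%) = 4.1%.

4.1%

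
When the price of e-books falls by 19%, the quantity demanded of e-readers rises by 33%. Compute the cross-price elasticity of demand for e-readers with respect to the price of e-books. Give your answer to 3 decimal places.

ε = (%ΔQ of e-readers) / (%ΔP of e-books) = (33%) / (-19%) ≈ -1.737.
Negative cross-price elasticity: complements.

-1.737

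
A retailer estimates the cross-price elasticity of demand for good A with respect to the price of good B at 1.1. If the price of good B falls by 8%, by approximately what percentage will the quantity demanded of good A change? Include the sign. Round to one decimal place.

-8.8%

%ΔQ ≈ ε × %ΔP of good B = 1.1 × (-8%) = -8.8%.
Demand for good A falls by about 8.8%.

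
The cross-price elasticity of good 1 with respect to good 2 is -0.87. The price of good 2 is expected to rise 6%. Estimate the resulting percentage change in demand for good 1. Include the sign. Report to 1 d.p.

-5.2%

%ΔQ ≈ ε × %ΔP of good 2 = -0.87 × (6%) = -5.2%.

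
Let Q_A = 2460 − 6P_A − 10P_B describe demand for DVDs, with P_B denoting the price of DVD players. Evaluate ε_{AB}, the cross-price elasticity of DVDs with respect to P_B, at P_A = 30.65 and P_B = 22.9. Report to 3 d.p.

At P_A = 30.65 and P_B = 22.9: Q_A = 2047.1.
∂Q_A/∂P_B = -10.
ε = (∂Q_A/∂P_B)(P_B/Q_A) = -10 × (22.9/2047.1) ≈ -0.112.
Since ε < 0, DVDs and DVD players are complements.

-0.112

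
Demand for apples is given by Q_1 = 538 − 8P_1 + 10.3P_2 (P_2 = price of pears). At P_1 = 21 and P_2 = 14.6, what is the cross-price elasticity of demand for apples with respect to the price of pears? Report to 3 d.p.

0.289

At P_1 = 21 and P_2 = 14.6: Q_1 = 520.38.
∂Q_1/∂P_2 = 10.3.
ε = (∂Q_1/∂P_2)(P_2/Q_1) = 10.3 × (14.6/520.38) ≈ 0.289.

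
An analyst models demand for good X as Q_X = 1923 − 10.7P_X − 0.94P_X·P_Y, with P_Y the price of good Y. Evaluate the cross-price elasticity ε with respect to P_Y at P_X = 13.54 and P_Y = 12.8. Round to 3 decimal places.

At P_X = 13.54 and P_Y = 12.8: Q_X = 1615.209.
∂Q_X/∂P_Y = -0.94P_X = -0.94(13.54) = -12.7276.
ε = (∂Q_X/∂P_Y)(P_Y/Q_X) = -12.7276 × (12.8/1615.209) ≈ -0.101.

-0.101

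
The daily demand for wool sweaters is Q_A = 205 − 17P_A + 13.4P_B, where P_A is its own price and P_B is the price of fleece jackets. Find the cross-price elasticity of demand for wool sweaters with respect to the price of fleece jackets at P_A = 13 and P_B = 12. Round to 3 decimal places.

1.110

At P_A = 13 and P_B = 12: Q_A = 144.8.
∂Q_A/∂P_B = 13.4.
ε = (∂Q_A/∂P_B)(P_B/Q_A) = 13.4 × (12/144.8) ≈ 1.110.
Since ε > 0, wool sweaters and fleece jackets are substitutes.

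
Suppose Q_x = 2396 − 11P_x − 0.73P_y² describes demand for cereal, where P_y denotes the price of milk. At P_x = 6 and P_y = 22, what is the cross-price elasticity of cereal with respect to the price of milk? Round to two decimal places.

-0.36

At P_x = 6 and P_y = 22: Q_x = 1976.68.
∂Q_x/∂P_y = -1.46P_y = -1.46(22) = -32.1200.
ε = (∂Q_x/∂P_y)(P_y/Q_x) = -32.1200 × (22/1976.68) ≈ -0.36.
ε < 0: complements.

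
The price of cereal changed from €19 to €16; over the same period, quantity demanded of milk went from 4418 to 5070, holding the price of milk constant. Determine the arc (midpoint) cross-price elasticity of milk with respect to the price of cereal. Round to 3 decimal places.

ΔQ_A = 5070 − 4418 = 652; ΔP_B = 16 − 19 = -3.
Midpoints: Q̄_A = 4744.0, P̄_B = 17.50.
ε = (ΔQ_A/Q̄_A)/(ΔP_B/P̄_B) = (652/4744.0)/(-3/17.50) ≈ -0.802.
ε < 0: milk and cereal are complements.

-0.802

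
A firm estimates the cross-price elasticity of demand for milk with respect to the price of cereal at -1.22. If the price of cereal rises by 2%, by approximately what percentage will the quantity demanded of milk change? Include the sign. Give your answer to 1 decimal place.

-2.4%

%ΔQ ≈ ε × %ΔP of cereal = -1.22 × (2%) = -2.4%.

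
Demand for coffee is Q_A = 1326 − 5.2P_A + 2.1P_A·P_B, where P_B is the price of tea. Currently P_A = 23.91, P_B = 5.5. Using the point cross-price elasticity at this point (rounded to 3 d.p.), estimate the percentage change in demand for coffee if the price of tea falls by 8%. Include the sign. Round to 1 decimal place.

-1.5%

At P_A = 23.91, P_B = 5.5: Q_A = 1477.828.
∂Q_A/∂P_B = 2.1P_A = 50.2110.
ε = (∂Q_A/∂P_B)(P_B/Q_A) = 50.2110 × 5.5/1477.828 ≈ 0.187.
%ΔQ_A ≈ ε × %ΔP_B = 0.187 × (-8%) = -1.5%.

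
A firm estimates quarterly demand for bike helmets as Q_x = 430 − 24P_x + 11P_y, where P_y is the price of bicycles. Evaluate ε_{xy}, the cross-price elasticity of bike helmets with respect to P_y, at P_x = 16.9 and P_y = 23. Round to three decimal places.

0.912

At P_x = 16.9 and P_y = 23: Q_x = 277.4.
∂Q_x/∂P_y = 11.
ε = (∂Q_x/∂P_y)(P_y/Q_x) = 11 × (23/277.4) ≈ 0.912.
Since ε > 0, bike helmets and bicycles are substitutes.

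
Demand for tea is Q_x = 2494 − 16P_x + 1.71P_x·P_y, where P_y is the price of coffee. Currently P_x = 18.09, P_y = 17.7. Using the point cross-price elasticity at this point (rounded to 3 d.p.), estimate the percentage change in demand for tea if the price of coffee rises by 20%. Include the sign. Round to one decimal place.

4.0%

At P_x = 18.09, P_y = 17.7: Q_x = 2752.090.
∂Q_x/∂P_y = 1.71P_x = 30.9339.
ε = (∂Q_x/∂P_y)(P_y/Q_x) = 30.9339 × 17.7/2752.090 ≈ 0.199.
%ΔQ_x ≈ ε × %ΔP_y = 0.199 × (20%) = 4.0%.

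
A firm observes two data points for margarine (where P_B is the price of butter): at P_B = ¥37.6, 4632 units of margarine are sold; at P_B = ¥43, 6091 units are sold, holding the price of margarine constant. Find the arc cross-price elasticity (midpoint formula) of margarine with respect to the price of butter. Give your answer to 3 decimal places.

2.031

ΔQ_A = 6091 − 4632 = 1459; ΔP_B = 43 − 37.6 = 5.4.
Midpoints: Q̄_A = 5361.5, P̄_B = 40.30.
ε = (ΔQ_A/Q̄_A)/(ΔP_B/P̄_B) = (1459/5361.5)/(5.4/40.30) ≈ 2.031.
ε > 0: margarine and butter are substitutes.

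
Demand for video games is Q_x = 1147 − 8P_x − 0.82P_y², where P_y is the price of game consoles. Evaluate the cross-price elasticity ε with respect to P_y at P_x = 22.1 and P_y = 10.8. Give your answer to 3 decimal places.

At P_x = 22.1 and P_y = 10.8: Q_x = 874.555.
∂Q_x/∂P_y = -1.64P_y = -1.64(10.8) = -17.7120.
ε = (∂Q_x/∂P_y)(P_y/Q_x) = -17.7120 × (10.8/874.555) ≈ -0.219.

-0.219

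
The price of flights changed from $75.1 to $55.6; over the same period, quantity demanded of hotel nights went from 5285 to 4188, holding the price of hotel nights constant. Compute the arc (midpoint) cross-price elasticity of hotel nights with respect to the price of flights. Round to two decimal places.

ΔQ_A = 4188 − 5285 = -1097; ΔP_B = 55.6 − 75.1 = -19.5.
Midpoints: Q̄_A = 4736.5, P̄_B = 65.35.
ε = (ΔQ_A/Q̄_A)/(ΔP_B/P̄_B) = (-1097/4736.5)/(-19.5/65.35) ≈ 0.78.
ε > 0: hotel nights and flights are substitutes.

0.78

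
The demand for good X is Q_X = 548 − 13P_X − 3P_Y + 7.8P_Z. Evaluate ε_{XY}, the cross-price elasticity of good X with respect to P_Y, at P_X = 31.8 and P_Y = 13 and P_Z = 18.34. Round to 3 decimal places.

At P_X = 31.8 and P_Y = 13 and P_Z = 18.34: Q_X = 238.652.
∂Q_X/∂P_Y = -3.
ε = (∂Q_X/∂P_Y)(P_Y/Q_X) = -3 × (13/238.652) ≈ -0.163.

-0.163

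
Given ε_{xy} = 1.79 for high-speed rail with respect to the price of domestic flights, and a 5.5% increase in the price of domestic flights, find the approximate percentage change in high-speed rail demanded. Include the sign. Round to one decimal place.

%ΔQ ≈ ε × %ΔP of domestic flights = 1.79 × (5.5%) = 9.8%.
Demand for high-speed rail rises by about 9.8%.

9.8%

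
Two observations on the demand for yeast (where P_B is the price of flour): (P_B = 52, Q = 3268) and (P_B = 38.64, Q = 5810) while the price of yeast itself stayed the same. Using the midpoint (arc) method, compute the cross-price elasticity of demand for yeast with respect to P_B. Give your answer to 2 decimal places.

-1.90

ΔQ_A = 5810 − 3268 = 2542; ΔP_B = 38.64 − 52 = -13.36.
Midpoints: Q̄_A = 4539.0, P̄_B = 45.32.
ε = (ΔQ_A/Q̄_A)/(ΔP_B/P̄_B) = (2542/4539.0)/(-13.36/45.32) ≈ -1.90.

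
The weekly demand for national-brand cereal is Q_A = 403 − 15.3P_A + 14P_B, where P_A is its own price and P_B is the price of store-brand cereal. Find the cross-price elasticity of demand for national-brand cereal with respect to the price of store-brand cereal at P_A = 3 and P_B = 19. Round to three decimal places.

0.427

At P_A = 3 and P_B = 19: Q_A = 623.1.
∂Q_A/∂P_B = 14.
ε = (∂Q_A/∂P_B)(P_B/Q_A) = 14 × (19/623.1) ≈ 0.427.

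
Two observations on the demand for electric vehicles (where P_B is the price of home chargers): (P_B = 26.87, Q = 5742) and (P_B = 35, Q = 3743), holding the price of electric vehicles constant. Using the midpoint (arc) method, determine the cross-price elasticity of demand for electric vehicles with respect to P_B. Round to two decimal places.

ΔQ_A = 3743 − 5742 = -1999; ΔP_B = 35 − 26.87 = 8.13.
Midpoints: Q̄_A = 4742.5, P̄_B = 30.94.
ε = (ΔQ_A/Q̄_A)/(ΔP_B/P̄_B) = (-1999/4742.5)/(8.13/30.94) ≈ -1.60.
ε < 0: electric vehicles and home chargers are complements.

-1.60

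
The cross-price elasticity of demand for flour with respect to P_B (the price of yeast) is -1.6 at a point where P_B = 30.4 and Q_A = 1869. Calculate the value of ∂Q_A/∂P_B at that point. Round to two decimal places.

-98.37

ε = (∂Q_A/∂P_B)·(P_B/Q_A) ⇒ ∂Q_A/∂P_B = ε·Q_A/P_B = -1.6 × 1869/30.4 ≈ -98.37.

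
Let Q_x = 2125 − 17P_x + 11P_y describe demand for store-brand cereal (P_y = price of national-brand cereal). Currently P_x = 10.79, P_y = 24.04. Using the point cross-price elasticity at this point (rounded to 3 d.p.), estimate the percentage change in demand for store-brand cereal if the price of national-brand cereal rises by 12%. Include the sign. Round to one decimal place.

At P_x = 10.79, P_y = 24.04: Q_x = 2206.01.
∂Q_x/∂P_y = 11.
ε = (∂Q_x/∂P_y)(P_y/Q_x) = 11.0000 × 24.04/2206.01 ≈ 0.120.
%ΔQ_x ≈ ε × %ΔP_y = 0.120 × (12%) = 1.4%.

1.4%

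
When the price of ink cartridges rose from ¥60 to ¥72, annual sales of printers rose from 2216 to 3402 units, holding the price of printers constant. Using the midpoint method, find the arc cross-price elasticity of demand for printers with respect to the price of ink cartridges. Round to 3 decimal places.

2.322

ΔQ_A = 3402 − 2216 = 1186; ΔP_B = 72 − 60 = 12.
Midpoints: Q̄_A = 2809.0, P̄_B = 66.00.
ε = (ΔQ_A/Q̄_A)/(ΔP_B/P̄_B) = (1186/2809.0)/(12/66.00) ≈ 2.322.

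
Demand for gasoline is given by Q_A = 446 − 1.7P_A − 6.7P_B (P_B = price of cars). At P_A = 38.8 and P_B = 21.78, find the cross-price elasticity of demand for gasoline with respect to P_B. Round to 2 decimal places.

-0.62

At P_A = 38.8 and P_B = 21.78: Q_A = 234.114.
∂Q_A/∂P_B = -6.7.
ε = (∂Q_A/∂P_B)(P_B/Q_A) = -6.7 × (21.78/234.114) ≈ -0.62.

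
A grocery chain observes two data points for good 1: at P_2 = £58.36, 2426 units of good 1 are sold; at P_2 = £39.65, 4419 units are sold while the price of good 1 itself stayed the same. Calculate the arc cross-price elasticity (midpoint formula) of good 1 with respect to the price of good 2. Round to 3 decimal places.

-1.525

ΔQ_1 = 4419 − 2426 = 1993; ΔP_2 = 39.65 − 58.36 = -18.71.
Midpoints: Q̄_1 = 3422.5, P̄_2 = 49.00.
ε = (ΔQ_1/Q̄_1)/(ΔP_2/P̄_2) = (1993/3422.5)/(-18.71/49.00) ≈ -1.525.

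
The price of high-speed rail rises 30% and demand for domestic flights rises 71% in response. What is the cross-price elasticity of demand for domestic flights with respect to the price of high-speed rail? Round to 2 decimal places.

ε = (%ΔQ of domestic flights) / (%ΔP of high-speed rail) = (71%) / (30%) ≈ 2.37.

2.37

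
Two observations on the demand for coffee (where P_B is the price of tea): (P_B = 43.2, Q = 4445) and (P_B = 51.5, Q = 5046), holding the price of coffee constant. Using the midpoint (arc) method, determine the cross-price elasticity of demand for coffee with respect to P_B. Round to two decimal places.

0.72

ΔQ_A = 5046 − 4445 = 601; ΔP_B = 51.5 − 43.2 = 8.3.
Midpoints: Q̄_A = 4745.5, P̄_B = 47.35.
ε = (ΔQ_A/Q̄_A)/(ΔP_B/P̄_B) = (601/4745.5)/(8.3/47.35) ≈ 0.72.
ε > 0: coffee and tea are substitutes.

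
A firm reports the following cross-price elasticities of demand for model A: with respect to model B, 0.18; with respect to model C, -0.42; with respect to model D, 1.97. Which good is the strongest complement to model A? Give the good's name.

Complements have ε < 0. The most negative value is -0.42 (model C).

model C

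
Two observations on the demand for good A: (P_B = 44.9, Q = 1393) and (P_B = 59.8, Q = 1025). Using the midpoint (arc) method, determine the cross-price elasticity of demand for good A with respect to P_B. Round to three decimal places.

-1.069

ΔQ_A = 1025 − 1393 = -368; ΔP_B = 59.8 − 44.9 = 14.9.
Midpoints: Q̄_A = 1209.0, P̄_B = 52.35.
ε = (ΔQ_A/Q̄_A)/(ΔP_B/P̄_B) = (-368/1209.0)/(14.9/52.35) ≈ -1.069.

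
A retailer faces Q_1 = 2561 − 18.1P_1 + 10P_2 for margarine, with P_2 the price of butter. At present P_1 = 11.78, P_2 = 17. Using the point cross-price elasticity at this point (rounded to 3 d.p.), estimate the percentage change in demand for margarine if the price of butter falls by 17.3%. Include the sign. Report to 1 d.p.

At P_1 = 11.78, P_2 = 17: Q_1 = 2517.782.
∂Q_1/∂P_2 = 10.
ε = (∂Q_1/∂P_2)(P_2/Q_1) = 10.0000 × 17/2517.782 ≈ 0.068.
%ΔQ_1 ≈ ε × %ΔP_2 = 0.068 × (-17.3%) = -1.2%.

-1.2%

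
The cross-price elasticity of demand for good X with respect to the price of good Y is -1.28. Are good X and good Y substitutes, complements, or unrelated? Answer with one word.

ε = -1.28 < 0, so a higher price of good Y lowers demand for good X: complements.

complements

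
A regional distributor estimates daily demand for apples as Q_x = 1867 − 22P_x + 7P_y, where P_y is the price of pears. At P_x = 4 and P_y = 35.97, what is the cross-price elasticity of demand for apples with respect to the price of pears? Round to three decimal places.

At P_x = 4 and P_y = 35.97: Q_x = 2030.79.
∂Q_x/∂P_y = 7.
ε = (∂Q_x/∂P_y)(P_y/Q_x) = 7 × (35.97/2030.79) ≈ 0.124.

0.124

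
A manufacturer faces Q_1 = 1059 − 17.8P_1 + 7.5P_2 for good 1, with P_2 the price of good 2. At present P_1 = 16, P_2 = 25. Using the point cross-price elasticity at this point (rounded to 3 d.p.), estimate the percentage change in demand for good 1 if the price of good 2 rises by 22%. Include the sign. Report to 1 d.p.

4.3%

At P_1 = 16, P_2 = 25: Q_1 = 961.7.
∂Q_1/∂P_2 = 7.5.
ε = (∂Q_1/∂P_2)(P_2/Q_1) = 7.5000 × 25/961.7 ≈ 0.195.
%ΔQ_1 ≈ ε × %ΔP_2 = 0.195 × (22%) = 4.3%.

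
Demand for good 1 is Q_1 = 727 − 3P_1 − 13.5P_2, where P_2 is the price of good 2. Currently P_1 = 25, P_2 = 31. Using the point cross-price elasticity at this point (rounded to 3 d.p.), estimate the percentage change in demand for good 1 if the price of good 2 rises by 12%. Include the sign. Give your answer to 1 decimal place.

At P_1 = 25, P_2 = 31: Q_1 = 233.5.
∂Q_1/∂P_2 = -13.5.
ε = (∂Q_1/∂P_2)(P_2/Q_1) = -13.5000 × 31/233.5 ≈ -1.792.
%ΔQ_1 ≈ ε × %ΔP_2 = -1.792 × (12%) = -21.5%.

-21.5%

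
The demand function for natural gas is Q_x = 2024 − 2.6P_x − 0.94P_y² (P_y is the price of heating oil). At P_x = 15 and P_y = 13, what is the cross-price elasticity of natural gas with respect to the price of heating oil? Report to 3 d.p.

At P_x = 15 and P_y = 13: Q_x = 1826.14.
∂Q_x/∂P_y = -1.88P_y = -1.88(13) = -24.4400.
ε = (∂Q_x/∂P_y)(P_y/Q_x) = -24.4400 × (13/1826.14) ≈ -0.174.
ε < 0: complements.

-0.174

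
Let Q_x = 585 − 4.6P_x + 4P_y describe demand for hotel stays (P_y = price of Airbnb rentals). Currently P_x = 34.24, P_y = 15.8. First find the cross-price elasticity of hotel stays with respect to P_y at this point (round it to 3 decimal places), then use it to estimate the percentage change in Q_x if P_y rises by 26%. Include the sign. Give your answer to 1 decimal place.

3.4%

At P_x = 34.24, P_y = 15.8: Q_x = 490.696.
∂Q_x/∂P_y = 4.
ε = (∂Q_x/∂P_y)(P_y/Q_x) = 4.0000 × 15.8/490.696 ≈ 0.129.
%ΔQ_x ≈ ε × %ΔP_y = 0.129 × (26%) = 3.4%.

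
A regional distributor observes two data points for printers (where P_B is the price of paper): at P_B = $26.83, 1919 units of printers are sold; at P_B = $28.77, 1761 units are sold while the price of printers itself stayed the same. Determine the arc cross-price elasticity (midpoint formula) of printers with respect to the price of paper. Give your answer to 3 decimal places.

ΔQ_A = 1761 − 1919 = -158; ΔP_B = 28.77 − 26.83 = 1.94.
Midpoints: Q̄_A = 1840.0, P̄_B = 27.80.
ε = (ΔQ_A/Q̄_A)/(ΔP_B/P̄_B) = (-158/1840.0)/(1.94/27.80) ≈ -1.231.

-1.231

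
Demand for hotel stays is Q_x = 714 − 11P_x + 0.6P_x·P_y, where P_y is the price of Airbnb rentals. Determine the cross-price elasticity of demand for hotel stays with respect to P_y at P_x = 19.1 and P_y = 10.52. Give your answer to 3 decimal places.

At P_x = 19.1 and P_y = 10.52: Q_x = 624.459.
∂Q_x/∂P_y = 0.6P_x = 0.6(19.1) = 11.4600.
ε = (∂Q_x/∂P_y)(P_y/Q_x) = 11.4600 × (10.52/624.459) ≈ 0.193.
ε > 0: substitutes.

0.193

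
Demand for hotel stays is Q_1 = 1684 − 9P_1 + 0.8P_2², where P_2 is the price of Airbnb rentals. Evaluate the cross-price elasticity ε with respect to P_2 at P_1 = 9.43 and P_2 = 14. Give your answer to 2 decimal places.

At P_1 = 9.43 and P_2 = 14: Q_1 = 1755.93.
∂Q_1/∂P_2 = 1.6P_2 = 1.6(14) = 22.4000.
ε = (∂Q_1/∂P_2)(P_2/Q_1) = 22.4000 × (14/1755.93) ≈ 0.18.

0.18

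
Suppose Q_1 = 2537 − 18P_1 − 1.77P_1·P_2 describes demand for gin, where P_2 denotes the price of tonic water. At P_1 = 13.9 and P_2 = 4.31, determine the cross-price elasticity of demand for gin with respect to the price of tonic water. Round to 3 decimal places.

-0.049

At P_1 = 13.9 and P_2 = 4.31: Q_1 = 2180.761.
∂Q_1/∂P_2 = -1.77P_1 = -1.77(13.9) = -24.6030.
ε = (∂Q_1/∂P_2)(P_2/Q_1) = -24.6030 × (4.31/2180.761) ≈ -0.049.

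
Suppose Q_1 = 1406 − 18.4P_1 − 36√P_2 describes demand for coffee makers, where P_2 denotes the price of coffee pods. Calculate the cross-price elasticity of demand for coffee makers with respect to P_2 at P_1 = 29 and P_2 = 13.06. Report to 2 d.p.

At P_1 = 29 and P_2 = 13.06: Q_1 = 742.301.
∂Q_1/∂P_2 = -36/(2√P_2) = -36/(2√13.06) = -4.9808.
ε = (∂Q_1/∂P_2)(P_2/Q_1) = -4.9808 × (13.06/742.301) ≈ -0.09.

-0.09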